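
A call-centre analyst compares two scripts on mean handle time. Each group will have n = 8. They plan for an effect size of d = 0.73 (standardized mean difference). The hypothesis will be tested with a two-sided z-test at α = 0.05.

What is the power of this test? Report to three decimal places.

Noncentrality parameter: δ = d·√(n/2) = 0.73 × √(8/2) = 1.4600
Critical value for a two-sided test at α = 0.05: z_{α/2} = 1.960.
Power = Φ(δ − 1.960) + Φ(−δ − 1.960) = Φ(-0.500) + Φ(-3.420) = 0.3086 + 0.0003 = 0.3089.

Power ≈ 0.309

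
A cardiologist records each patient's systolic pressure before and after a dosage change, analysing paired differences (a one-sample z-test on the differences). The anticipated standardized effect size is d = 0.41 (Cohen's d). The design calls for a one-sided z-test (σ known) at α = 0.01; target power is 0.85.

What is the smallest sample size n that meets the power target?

n = 68

Set Φ(δ − 2.326) = 0.85; then δ − 2.326 = Φ⁻¹(0.85) = 1.036, giving δ = 3.363.
δ = d·√n ⇒ n = (δ/d)² = (3.363 / 0.41)² = 67.27.
Rounding up, n = 68.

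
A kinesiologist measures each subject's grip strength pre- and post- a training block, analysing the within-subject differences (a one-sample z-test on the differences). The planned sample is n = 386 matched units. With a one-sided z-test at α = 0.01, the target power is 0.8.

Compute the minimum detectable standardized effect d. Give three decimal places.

d ≈ 0.161

Need Φ(δ − 2.326) = 0.8, so δ = 2.326 + 0.842 = 3.168.
δ = d·√n ⇒ d = δ/√n = 3.168/√386 = 0.1612.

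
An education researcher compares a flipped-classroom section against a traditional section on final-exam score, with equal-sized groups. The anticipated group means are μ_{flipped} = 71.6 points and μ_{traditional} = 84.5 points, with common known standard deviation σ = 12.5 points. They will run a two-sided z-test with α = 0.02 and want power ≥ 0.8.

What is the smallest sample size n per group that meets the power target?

n = 19 per group

Standardized effect: d = |μ_{flipped} − μ_{traditional}| / σ = |71.6 − 84.5| / 12.5 = 1.0320
Set Φ(δ − 2.326) = 0.8; then δ − 2.326 = Φ⁻¹(0.8) = 0.842, giving δ = 3.168.
(The Φ(−δ − z_{α/2}) term is vanishingly small for δ > 0 and is dropped in the standard sample-size formula.)
δ = d·√(n/2) ⇒ n = 2(δ/d)² = 2 × (3.168 / 1.0320)² = 18.85.
Round up to the next whole unit.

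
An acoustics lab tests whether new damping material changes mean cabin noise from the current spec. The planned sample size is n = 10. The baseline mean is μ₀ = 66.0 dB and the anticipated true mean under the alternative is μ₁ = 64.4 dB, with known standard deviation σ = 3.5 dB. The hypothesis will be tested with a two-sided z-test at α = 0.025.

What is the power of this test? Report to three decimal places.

Standardized effect: d = |μ₁ − μ₀| / σ = |64.4 − 66.0| / 3.5 = 0.4571
Noncentrality parameter: δ = d·√n = 0.4571 × √10 = 1.4456
Two-sided α = 0.025 → critical value z_{0.0125} = 2.241.
Power = Φ(δ − 2.241) + Φ(−δ − 2.241) = Φ(-0.796) + Φ(-3.687) = 0.2131 + 0.0001 = 0.2132.

Power ≈ 0.213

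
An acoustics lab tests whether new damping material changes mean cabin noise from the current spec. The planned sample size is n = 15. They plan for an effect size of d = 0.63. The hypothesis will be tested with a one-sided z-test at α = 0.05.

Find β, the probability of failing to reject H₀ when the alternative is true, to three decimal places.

Noncentrality parameter: λ = d·√n = 0.63 × √15 = 2.4400
One-sided α = 0.05 → critical value z_{0.05} = 1.645.
Power = P(Z > 1.645 − λ) = Φ(0.795) = 0.7867.
Type II error: β = 1 − power = 1 − 0.7867 = 0.2133.

β ≈ 0.213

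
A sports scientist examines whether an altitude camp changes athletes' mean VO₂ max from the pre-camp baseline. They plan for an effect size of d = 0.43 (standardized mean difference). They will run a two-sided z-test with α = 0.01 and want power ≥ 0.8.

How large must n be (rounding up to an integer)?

n = 64

For power 0.8 need Φ(δ − z_{0.005}) = 0.8, so δ = z_{0.005} + z_{0.20} = 2.576 + 0.842 = 3.417.
(Ignoring the negligible lower-tail rejection probability gives the usual closed-form inversion.)
δ = d·√n ⇒ n = (δ/d)² = (3.417 / 0.43)² = 63.16.
Rounding up, n = 64.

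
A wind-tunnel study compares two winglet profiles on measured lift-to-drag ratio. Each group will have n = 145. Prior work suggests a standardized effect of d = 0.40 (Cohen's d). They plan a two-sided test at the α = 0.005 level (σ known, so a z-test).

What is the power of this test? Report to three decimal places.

Noncentrality parameter: δ = d·√(n/2) = 0.40 × √(145/2) = 3.4059
Critical value for a two-sided test at α = 0.005: z_{α/2} = 2.807.
Power = Φ(δ − 2.807) + Φ(−δ − 2.807) = Φ(0.599) + Φ(-6.213) = 0.7254 + 0.0000 = 0.7254.

Power ≈ 0.725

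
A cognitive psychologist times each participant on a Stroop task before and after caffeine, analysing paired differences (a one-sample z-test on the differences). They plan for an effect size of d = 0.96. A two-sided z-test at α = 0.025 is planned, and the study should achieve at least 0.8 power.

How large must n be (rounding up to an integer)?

n = 11

Set Φ(δ − 2.241) = 0.8; then δ − 2.241 = Φ⁻¹(0.8) = 0.842, giving δ = 3.083.
(For δ > 0 the lower-tail rejection region contributes negligibly to power, so the one-term inversion is standard.)
δ = d·√n ⇒ n = (δ/d)² = (3.083 / 0.96)² = 10.31.
Rounding up, n = 11.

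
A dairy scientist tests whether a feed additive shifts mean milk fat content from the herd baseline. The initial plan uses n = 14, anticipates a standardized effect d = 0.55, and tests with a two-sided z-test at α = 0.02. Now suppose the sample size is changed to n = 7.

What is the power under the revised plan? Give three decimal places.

Power ≈ 0.192

With n = 7: δ = d·√n = 0.55 × √7 = 1.4552. Critical value z_{0.01} = 2.326.
Revised power = Φ(δ − 2.326) + Φ(−δ − 2.326) = Φ(-0.871) + Φ(-3.782) = 0.1918 + 0.0001 = 0.1919.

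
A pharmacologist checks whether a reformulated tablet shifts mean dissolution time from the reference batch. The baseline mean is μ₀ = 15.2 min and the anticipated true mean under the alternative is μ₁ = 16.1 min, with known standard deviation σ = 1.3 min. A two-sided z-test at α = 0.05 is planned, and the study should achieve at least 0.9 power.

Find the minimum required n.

n = 22

Standardized effect: d = |μ₁ − μ₀| / σ = |16.1 − 15.2| / 1.3 = 0.6923
Set Φ(δ − 1.960) = 0.9; then δ − 1.960 = Φ⁻¹(0.9) = 1.282, giving δ = 3.242.
(For δ > 0 the lower-tail rejection region contributes negligibly to power, so the one-term inversion is standard.)
δ = d·√n ⇒ n = (δ/d)² = (3.242 / 0.6923)² = 21.92.
Round up to the next whole unit.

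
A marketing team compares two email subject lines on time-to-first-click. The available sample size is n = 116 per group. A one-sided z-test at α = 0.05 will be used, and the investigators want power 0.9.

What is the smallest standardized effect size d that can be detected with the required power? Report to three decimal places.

Need Φ(δ − 1.645) = 0.9, so δ = 1.645 + 1.282 = 2.926.
δ = d·√(n/2) ⇒ d = δ/√(n/2) = 2.926/√(116/2) = 0.3843.

d ≈ 0.384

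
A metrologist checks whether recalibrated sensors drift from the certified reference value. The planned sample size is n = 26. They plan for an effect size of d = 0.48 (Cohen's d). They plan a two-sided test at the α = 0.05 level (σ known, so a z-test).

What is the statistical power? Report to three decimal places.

Power ≈ 0.687

Noncentrality parameter: δ = d·√n = 0.48 × √26 = 2.4475
Two-sided α = 0.05 → critical value z_{0.025} = 1.960.
Power = Φ(δ − 1.960) + Φ(−δ − 1.960) = Φ(0.488) + Φ(-4.407) = 0.6871 + 0.0000 = 0.6871.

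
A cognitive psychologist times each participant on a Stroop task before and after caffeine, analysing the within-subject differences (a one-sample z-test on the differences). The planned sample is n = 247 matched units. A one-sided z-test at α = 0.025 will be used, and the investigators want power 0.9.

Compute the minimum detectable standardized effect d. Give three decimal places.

d ≈ 0.206

Required noncentrality: δ = z_{0.025} + z_{0.10} = 1.960 + 1.282 = 3.242.
δ = d·√n ⇒ d = δ/√n = 3.242/√247 = 0.2063.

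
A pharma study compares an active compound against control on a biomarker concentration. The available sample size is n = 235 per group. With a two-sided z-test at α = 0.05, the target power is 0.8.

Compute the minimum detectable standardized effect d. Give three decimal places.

d ≈ 0.258

Need Φ(δ − 1.960) = 0.8, so δ = 1.960 + 0.842 = 2.802.
(Lower-tail contribution to power is negligible for δ > 0.)
δ = d·√(n/2) ⇒ d = δ/√(n/2) = 2.802/√(235/2) = 0.2585.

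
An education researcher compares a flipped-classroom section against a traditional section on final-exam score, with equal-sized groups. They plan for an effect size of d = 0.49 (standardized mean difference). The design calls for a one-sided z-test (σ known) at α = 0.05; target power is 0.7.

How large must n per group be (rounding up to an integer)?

n = 40 per group

For power 0.7 need Φ(δ − z_{0.05}) = 0.7, so δ = z_{0.05} + z_{0.30} = 1.645 + 0.524 = 2.169.
δ = d·√(n/2) ⇒ n = 2(δ/d)² = 2 × (2.169 / 0.49)² = 39.20.
Rounding up, n = 40 per group.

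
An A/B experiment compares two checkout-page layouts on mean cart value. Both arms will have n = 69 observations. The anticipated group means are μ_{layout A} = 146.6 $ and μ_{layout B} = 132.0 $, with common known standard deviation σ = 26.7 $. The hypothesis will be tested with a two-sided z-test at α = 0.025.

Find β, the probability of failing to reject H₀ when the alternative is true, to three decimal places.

β ≈ 0.166

Standardized effect: d = |μ_{layout A} − μ_{layout B}| / σ = |146.6 − 132.0| / 26.7 = 0.5468
Noncentrality parameter: δ = d·√(n/2) = 0.5468 × √(69/2) = 3.2118
Critical value for a two-sided test at α = 0.025: z_{α/2} = 2.241.
Power = Φ(δ − 2.241) + Φ(−δ − 2.241) = Φ(0.970) + Φ(-5.453) = 0.8341 + 0.0000 = 0.8341.
Type II error: β = 1 − power = 1 − 0.8341 = 0.1659.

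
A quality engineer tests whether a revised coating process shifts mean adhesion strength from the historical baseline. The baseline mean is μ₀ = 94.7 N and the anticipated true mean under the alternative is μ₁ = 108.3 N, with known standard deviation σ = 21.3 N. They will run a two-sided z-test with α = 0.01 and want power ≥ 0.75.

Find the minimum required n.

Standardized effect: d = |μ₁ − μ₀| / σ = |108.3 − 94.7| / 21.3 = 0.6385
For power 0.75 need Φ(δ − z_{0.005}) = 0.75, so δ = z_{0.005} + z_{0.25} = 2.576 + 0.674 = 3.250.
(Ignoring the negligible lower-tail rejection probability gives the usual closed-form inversion.)
δ = d·√n ⇒ n = (δ/d)² = (3.250 / 0.6385)² = 25.91.
Round up to the next whole unit.

n = 26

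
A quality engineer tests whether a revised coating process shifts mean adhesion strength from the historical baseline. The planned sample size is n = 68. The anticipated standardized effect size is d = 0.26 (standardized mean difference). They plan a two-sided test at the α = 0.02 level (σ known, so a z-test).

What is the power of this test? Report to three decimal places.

Noncentrality parameter: λ = d·√n = 0.26 × √68 = 2.1440
Critical value for a two-sided test at α = 0.02: z_{α/2} = 2.326.
Power = Φ(λ − 2.326) + Φ(−λ − 2.326) = Φ(-0.182) + Φ(-4.470) = 0.4277 + 0.0000 = 0.4277.

Power ≈ 0.428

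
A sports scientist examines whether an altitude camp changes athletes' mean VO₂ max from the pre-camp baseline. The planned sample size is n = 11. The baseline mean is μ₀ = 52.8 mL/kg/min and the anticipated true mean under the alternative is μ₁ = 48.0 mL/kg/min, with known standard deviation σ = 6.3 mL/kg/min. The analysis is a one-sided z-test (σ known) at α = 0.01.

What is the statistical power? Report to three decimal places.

Power ≈ 0.579

Standardized effect: d = |μ₁ − μ₀| / σ = |48.0 − 52.8| / 6.3 = 0.7619
Noncentrality parameter: δ = d·√n = 0.7619 × √11 = 2.5270
Critical value for a one-sided test at α = 0.01: z_α = 2.326.
Power = P(Z > 2.326 − δ) = Φ(0.201) = 0.5795.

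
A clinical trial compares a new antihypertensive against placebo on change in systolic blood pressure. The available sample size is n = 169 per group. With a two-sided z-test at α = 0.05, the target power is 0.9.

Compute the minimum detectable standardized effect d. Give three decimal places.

d ≈ 0.353

Required noncentrality: δ = z_{0.025} + z_{0.10} = 1.960 + 1.282 = 3.242.
(Lower-tail contribution to power is negligible for δ > 0.)
δ = d·√(n/2) ⇒ d = δ/√(n/2) = 3.242/√(169/2) = 0.3526.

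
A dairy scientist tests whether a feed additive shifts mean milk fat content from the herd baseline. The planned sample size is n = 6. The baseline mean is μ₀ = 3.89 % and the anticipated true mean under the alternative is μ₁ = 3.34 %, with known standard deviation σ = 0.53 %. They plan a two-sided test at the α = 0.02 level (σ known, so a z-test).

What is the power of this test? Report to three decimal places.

Power ≈ 0.585

Standardized effect: d = |μ₁ − μ₀| / σ = |3.34 − 3.89| / 0.53 = 1.0377
Noncentrality parameter: δ = d·√n = 1.0377 × √6 = 2.5419
Critical value for a two-sided test at α = 0.02: z_{α/2} = 2.326.
Power = Φ(δ − 2.326) + Φ(−δ − 2.326) = Φ(0.216) + Φ(-4.868) = 0.5853 + 0.0000 = 0.5853.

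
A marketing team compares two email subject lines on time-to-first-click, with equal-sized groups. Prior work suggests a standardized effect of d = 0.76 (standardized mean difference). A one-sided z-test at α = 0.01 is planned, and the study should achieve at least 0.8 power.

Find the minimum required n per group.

For power 0.8 need Φ(δ − z_{0.01}) = 0.8, so δ = z_{0.01} + z_{0.20} = 2.326 + 0.842 = 3.168.
δ = d·√(n/2) ⇒ n = 2(δ/d)² = 2 × (3.168 / 0.76)² = 34.75.
Rounding up, n = 35 per group.

n = 35 per group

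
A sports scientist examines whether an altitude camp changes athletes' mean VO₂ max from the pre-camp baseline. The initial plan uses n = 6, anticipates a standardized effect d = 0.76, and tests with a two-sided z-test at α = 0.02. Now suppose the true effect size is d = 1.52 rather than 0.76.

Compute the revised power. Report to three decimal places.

With d = 1.52: δ = d·√n = 1.52 × √6 = 3.7232. Critical value z_{0.01} = 2.326.
Revised power = Φ(δ − 2.326) + Φ(−δ − 2.326) = Φ(1.397) + Φ(-6.050) = 0.9188 + 0.0000 = 0.9188.

Power ≈ 0.919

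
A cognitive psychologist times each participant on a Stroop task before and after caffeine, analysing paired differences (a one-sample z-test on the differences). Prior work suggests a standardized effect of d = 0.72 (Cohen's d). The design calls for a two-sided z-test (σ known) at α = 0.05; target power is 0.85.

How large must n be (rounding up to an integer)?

n = 18

Set Φ(δ − 1.960) = 0.85; then δ − 1.960 = Φ⁻¹(0.85) = 1.036, giving δ = 2.996.
(For δ > 0 the lower-tail rejection region contributes negligibly to power, so the one-term inversion is standard.)
δ = d·√n ⇒ n = (δ/d)² = (2.996 / 0.72)² = 17.32.
Rounding up, n = 18.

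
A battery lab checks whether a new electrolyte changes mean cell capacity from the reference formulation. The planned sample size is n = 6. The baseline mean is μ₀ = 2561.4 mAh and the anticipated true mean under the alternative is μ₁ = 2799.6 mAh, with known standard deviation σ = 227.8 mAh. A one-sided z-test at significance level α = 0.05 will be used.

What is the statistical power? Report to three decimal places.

Power ≈ 0.820

Standardized effect: d = |μ₁ − μ₀| / σ = |2799.6 − 2561.4| / 227.8 = 1.0457
Noncentrality parameter: δ = d·√n = 1.0457 × √6 = 2.5613
Critical value for a one-sided test at α = 0.05: z_α = 1.645.
Power = Φ(δ − 1.645) = Φ(0.916) = 0.8203.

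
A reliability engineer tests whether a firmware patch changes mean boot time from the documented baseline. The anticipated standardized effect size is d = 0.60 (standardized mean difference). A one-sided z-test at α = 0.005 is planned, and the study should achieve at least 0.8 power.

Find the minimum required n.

n = 33

For power 0.8 need Φ(δ − z_{0.005}) = 0.8, so δ = z_{0.005} + z_{0.20} = 2.576 + 0.842 = 3.417.
δ = d·√n ⇒ n = (δ/d)² = (3.417 / 0.60)² = 32.44.
Rounding up, n = 33.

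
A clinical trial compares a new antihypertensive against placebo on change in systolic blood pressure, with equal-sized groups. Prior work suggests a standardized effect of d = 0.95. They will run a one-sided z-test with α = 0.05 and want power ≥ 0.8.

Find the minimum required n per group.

n = 14 per group

Set Φ(δ − 1.645) = 0.8; then δ − 1.645 = Φ⁻¹(0.8) = 0.842, giving δ = 2.486.
δ = d·√(n/2) ⇒ n = 2(δ/d)² = 2 × (2.486 / 0.95)² = 13.70.
Rounding up, n = 14 per group.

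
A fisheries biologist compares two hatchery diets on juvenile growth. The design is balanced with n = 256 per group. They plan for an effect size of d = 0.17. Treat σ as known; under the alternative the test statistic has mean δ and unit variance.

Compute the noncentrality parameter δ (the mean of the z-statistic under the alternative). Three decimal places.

δ ≈ 1.923

The noncentrality parameter scales effect size by the design's sample-size factor: δ = d·√(n/2) = 0.17 × √(256/2) = 1.9233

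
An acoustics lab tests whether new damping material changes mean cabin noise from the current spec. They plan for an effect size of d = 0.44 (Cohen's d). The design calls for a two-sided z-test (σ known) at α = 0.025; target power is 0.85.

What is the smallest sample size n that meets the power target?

n = 56

For power 0.85 need Φ(δ − z_{0.0125}) = 0.85, so δ = z_{0.0125} + z_{0.15} = 2.241 + 1.036 = 3.278.
(Ignoring the negligible lower-tail rejection probability gives the usual closed-form inversion.)
δ = d·√n ⇒ n = (δ/d)² = (3.278 / 0.44)² = 55.50.
Round up to the next whole unit.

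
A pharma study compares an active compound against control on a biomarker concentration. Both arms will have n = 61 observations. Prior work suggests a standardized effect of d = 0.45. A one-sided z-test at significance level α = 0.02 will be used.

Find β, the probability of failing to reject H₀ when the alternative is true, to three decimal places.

β ≈ 0.333

Noncentrality parameter: δ = d·√(n/2) = 0.45 × √(61/2) = 2.4852
Critical value for a one-sided test at α = 0.02: z_α = 2.054.
Power = P(Z > 2.054 − δ) = Φ(0.431) = 0.6669.
Type II error: β = 1 − power = 1 − 0.6669 = 0.3331.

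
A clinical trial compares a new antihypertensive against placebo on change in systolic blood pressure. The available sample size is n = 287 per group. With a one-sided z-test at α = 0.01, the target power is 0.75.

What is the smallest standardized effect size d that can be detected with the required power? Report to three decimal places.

d ≈ 0.251

Required noncentrality: δ = z_{0.01} + z_{0.25} = 2.326 + 0.674 = 3.001.
δ = d·√(n/2) ⇒ d = δ/√(n/2) = 3.001/√(287/2) = 0.2505.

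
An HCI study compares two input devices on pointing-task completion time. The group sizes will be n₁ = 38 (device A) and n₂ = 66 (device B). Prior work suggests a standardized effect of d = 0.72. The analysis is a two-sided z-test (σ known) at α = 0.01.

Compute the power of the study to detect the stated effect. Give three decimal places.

Noncentrality parameter: δ = d / √(1/n₁ + 1/n₂) = 0.72 / √(1/38 + 1/66) = 3.5357
Two-sided α = 0.01 → critical value z_{0.005} = 2.576.
Power = Φ(δ − 2.576) + Φ(−δ − 2.576) = Φ(0.960) + Φ(-6.112) = 0.8314 + 0.0000 = 0.8314.

Power ≈ 0.831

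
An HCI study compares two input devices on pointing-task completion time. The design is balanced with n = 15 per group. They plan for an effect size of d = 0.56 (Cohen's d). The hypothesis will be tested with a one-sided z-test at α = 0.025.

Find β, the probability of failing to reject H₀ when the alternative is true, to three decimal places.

Noncentrality parameter: δ = d·√(n/2) = 0.56 × √(15/2) = 1.5336
Critical value for a one-sided test at α = 0.025: z_α = 1.960.
Power = P(Z > 1.960 − δ) = Φ(-0.426) = 0.3349.
Type II error: β = 1 − power = 1 − 0.3349 = 0.6651.

β ≈ 0.665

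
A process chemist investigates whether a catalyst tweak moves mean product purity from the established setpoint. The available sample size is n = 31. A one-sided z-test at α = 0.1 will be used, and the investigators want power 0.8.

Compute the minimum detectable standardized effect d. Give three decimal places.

d ≈ 0.381

Required noncentrality: δ = z_{0.1} + z_{0.20} = 1.282 + 0.842 = 2.123.
δ = d·√n ⇒ d = δ/√n = 2.123/√31 = 0.3813.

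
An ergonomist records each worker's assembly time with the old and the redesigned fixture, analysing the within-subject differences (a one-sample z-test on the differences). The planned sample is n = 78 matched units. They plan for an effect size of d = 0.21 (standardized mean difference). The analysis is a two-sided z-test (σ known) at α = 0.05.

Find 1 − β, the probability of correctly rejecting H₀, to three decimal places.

Power ≈ 0.458

Noncentrality parameter: δ = d·√n = 0.21 × √78 = 1.8547
Two-sided α = 0.05 → critical value z_{0.025} = 1.960.
Power = Φ(δ − 1.960) + Φ(−δ − 1.960) = Φ(-0.105) + Φ(-3.815) = 0.4581 + 0.0001 = 0.4581.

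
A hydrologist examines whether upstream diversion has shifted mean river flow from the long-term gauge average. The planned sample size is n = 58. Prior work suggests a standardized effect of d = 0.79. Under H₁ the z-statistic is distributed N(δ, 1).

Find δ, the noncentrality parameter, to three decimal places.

δ = d·√n = 0.79 × √58 = 6.0165

δ ≈ 6.016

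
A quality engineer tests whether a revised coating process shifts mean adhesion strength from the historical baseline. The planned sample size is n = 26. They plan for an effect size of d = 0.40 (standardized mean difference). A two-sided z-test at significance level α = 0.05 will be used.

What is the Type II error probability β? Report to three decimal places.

Noncentrality parameter: δ = d·√n = 0.40 × √26 = 2.0396
Critical value for a two-sided test at α = 0.05: z_{α/2} = 1.960.
Power = Φ(δ − 1.960) + Φ(−δ − 1.960) = Φ(0.080) + Φ(-4.000) = 0.5317 + 0.0000 = 0.5318.
Type II error: β = 1 − power = 1 − 0.5318 = 0.4682.

β ≈ 0.468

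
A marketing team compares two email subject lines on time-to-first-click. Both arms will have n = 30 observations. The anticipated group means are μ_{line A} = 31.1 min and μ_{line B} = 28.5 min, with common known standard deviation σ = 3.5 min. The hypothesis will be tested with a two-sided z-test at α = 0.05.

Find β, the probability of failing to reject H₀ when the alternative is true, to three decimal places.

β ≈ 0.180

Standardized effect: d = |μ_{line A} − μ_{line B}| / σ = |31.1 − 28.5| / 3.5 = 0.7429
Noncentrality parameter: δ = d·√(n/2) = 0.7429 × √(30/2) = 2.8771
Critical value for a two-sided test at α = 0.05: z_{α/2} = 1.960.
Power = Φ(δ − 1.960) + Φ(−δ − 1.960) = Φ(0.917) + Φ(-4.837) = 0.8205 + 0.0000 = 0.8205.
Type II error: β = 1 − power = 1 − 0.8205 = 0.1795.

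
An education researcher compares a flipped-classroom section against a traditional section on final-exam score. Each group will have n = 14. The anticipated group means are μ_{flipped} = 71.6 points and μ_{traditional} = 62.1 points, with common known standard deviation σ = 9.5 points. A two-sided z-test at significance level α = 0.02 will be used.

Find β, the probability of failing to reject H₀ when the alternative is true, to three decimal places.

Standardized effect: d = |μ_{flipped} − μ_{traditional}| / σ = |71.6 − 62.1| / 9.5 = 1.0000
Noncentrality parameter: δ = d·√(n/2) = 1.0000 × √(14/2) = 2.6458
Critical value for a two-sided test at α = 0.02: z_{α/2} = 2.326.
Power = Φ(δ − 2.326) + Φ(−δ − 2.326) = Φ(0.319) + Φ(-4.972) = 0.6253 + 0.0000 = 0.6253.
Type II error: β = 1 − power = 1 − 0.6253 = 0.3747.

β ≈ 0.375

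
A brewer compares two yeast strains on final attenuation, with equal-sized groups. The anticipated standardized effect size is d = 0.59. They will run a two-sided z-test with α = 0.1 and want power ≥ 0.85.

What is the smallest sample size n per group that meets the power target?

For power 0.85 need Φ(δ − z_{0.05}) = 0.85, so δ = z_{0.05} + z_{0.15} = 1.645 + 1.036 = 2.681.
(Ignoring the negligible lower-tail rejection probability gives the usual closed-form inversion.)
δ = d·√(n/2) ⇒ n = 2(δ/d)² = 2 × (2.681 / 0.59)² = 41.31.
Rounding up, n = 42 per group.

n = 42 per group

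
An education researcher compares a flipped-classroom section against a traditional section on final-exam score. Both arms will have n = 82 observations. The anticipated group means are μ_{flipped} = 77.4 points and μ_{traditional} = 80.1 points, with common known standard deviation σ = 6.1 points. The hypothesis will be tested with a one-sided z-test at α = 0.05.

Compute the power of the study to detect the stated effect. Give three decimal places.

Power ≈ 0.883

Standardized effect: d = |μ_{flipped} − μ_{traditional}| / σ = |77.4 − 80.1| / 6.1 = 0.4426
Noncentrality parameter: δ = d·√(n/2) = 0.4426 × √(82/2) = 2.8342
Critical value for a one-sided test at α = 0.05: z_α = 1.645.
Power = Φ(δ − 1.645) = Φ(1.189) = 0.8828.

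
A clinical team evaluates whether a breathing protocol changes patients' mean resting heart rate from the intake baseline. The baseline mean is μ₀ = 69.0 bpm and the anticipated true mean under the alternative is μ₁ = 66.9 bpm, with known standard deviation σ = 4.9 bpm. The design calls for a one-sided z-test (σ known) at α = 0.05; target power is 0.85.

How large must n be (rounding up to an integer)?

n = 40

Standardized effect: d = |μ₁ − μ₀| / σ = |66.9 − 69.0| / 4.9 = 0.4286
Set Φ(δ − 1.645) = 0.85; then δ − 1.645 = Φ⁻¹(0.85) = 1.036, giving δ = 2.681.
δ = d·√n ⇒ n = (δ/d)² = (2.681 / 0.4286)² = 39.14.
Rounding up, n = 40.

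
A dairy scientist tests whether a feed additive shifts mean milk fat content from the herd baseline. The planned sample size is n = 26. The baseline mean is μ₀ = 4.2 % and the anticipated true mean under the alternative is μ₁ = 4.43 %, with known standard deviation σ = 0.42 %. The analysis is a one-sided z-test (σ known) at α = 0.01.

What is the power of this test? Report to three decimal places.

Power ≈ 0.679

Standardized effect: d = |μ₁ − μ₀| / σ = |4.43 − 4.2| / 0.42 = 0.5476
Noncentrality parameter: λ = d·√n = 0.5476 × √26 = 2.7923
One-sided α = 0.01 → critical value z_{0.01} = 2.326.
Power = P(Z > 2.326 − λ) = Φ(0.466) = 0.6794.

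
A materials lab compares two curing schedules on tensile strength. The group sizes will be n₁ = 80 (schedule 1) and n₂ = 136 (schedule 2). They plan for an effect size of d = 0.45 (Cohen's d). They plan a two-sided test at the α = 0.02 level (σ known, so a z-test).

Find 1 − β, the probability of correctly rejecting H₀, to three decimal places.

Noncentrality parameter: λ = d / √(1/n₁ + 1/n₂) = 0.45 / √(1/80 + 1/136) = 3.1937
Critical value for a two-sided test at α = 0.02: z_{α/2} = 2.326.
Power = Φ(λ − 2.326) + Φ(−λ − 2.326) = Φ(0.867) + Φ(-5.520) = 0.8071 + 0.0000 = 0.8071.

Power ≈ 0.807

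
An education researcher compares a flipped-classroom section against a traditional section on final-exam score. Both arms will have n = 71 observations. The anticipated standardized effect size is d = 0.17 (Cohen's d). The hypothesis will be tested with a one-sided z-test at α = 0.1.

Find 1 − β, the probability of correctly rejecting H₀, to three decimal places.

Noncentrality parameter: δ = d·√(n/2) = 0.17 × √(71/2) = 1.0129
One-sided α = 0.1 → critical value z_{0.1} = 1.282.
Power = P(Z > 1.282 − δ) = Φ(-0.269) = 0.3941.

Power ≈ 0.394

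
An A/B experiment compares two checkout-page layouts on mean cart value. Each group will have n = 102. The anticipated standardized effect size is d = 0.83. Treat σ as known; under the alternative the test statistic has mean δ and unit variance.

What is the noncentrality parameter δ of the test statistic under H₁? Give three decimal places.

δ = d·√(n/2) = 0.83 × √(102/2) = 5.9274

δ ≈ 5.927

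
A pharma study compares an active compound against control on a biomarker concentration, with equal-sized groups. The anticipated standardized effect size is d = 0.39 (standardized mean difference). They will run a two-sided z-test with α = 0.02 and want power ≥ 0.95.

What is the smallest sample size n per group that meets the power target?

Set Φ(δ − 2.326) = 0.95; then δ − 2.326 = Φ⁻¹(0.95) = 1.645, giving δ = 3.971.
(The Φ(−δ − z_{α/2}) term is vanishingly small for δ > 0 and is dropped in the standard sample-size formula.)
δ = d·√(n/2) ⇒ n = 2(δ/d)² = 2 × (3.971 / 0.39)² = 207.37.
Round up to the next whole unit.

n = 208 per group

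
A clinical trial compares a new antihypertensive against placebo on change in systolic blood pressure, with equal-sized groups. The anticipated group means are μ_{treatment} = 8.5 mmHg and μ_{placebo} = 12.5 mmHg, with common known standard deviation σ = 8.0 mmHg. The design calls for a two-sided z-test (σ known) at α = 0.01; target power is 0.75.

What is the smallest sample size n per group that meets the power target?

n = 85 per group

Standardized effect: d = |μ_{treatment} − μ_{placebo}| / σ = |8.5 − 12.5| / 8.0 = 0.5000
Set Φ(δ − 2.576) = 0.75; then δ − 2.576 = Φ⁻¹(0.75) = 0.674, giving δ = 3.250.
(For δ > 0 the lower-tail rejection region contributes negligibly to power, so the one-term inversion is standard.)
δ = d·√(n/2) ⇒ n = 2(δ/d)² = 2 × (3.250 / 0.5000)² = 84.52.
Round up to the next whole unit.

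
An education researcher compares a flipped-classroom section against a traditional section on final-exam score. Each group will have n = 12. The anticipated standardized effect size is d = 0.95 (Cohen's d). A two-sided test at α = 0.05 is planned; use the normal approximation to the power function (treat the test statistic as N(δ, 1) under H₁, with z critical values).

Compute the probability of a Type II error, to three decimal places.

β ≈ 0.357

Noncentrality parameter: λ = d·√(n/2) = 0.95 × √(12/2) = 2.3270
Two-sided α = 0.05 → critical value z_{0.025} = 1.960.
Power = Φ(λ − 1.960) + Φ(−λ − 1.960) = Φ(0.367) + Φ(-4.287) = 0.6432 + 0.0000 = 0.6432.
Type II error: β = 1 − power = 1 − 0.6432 = 0.3568.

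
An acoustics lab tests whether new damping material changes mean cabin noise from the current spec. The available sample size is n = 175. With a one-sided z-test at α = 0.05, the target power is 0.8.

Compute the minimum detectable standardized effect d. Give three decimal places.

Required noncentrality: δ = z_{0.05} + z_{0.20} = 1.645 + 0.842 = 2.486.
δ = d·√n ⇒ d = δ/√n = 2.486/√175 = 0.1880.

d ≈ 0.188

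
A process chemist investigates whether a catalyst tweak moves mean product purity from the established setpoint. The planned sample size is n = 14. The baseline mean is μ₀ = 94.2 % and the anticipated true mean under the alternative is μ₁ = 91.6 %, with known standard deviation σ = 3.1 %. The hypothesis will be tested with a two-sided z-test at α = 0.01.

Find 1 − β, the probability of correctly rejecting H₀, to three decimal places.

Power ≈ 0.713

Standardized effect: d = |μ₁ − μ₀| / σ = |91.6 − 94.2| / 3.1 = 0.8387
Noncentrality parameter: δ = d·√n = 0.8387 × √14 = 3.1382
Two-sided α = 0.01 → critical value z_{0.005} = 2.576.
Power = Φ(δ − 2.576) + Φ(−δ − 2.576) = Φ(0.562) + Φ(-5.714) = 0.7131 + 0.0000 = 0.7131.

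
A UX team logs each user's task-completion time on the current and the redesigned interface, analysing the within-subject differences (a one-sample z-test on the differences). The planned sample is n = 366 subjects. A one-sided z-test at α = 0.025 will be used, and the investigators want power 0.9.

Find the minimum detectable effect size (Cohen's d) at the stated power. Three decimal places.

d ≈ 0.169

Need Φ(δ − 1.960) = 0.9, so δ = 1.960 + 1.282 = 3.242.
δ = d·√n ⇒ d = δ/√n = 3.242/√366 = 0.1694.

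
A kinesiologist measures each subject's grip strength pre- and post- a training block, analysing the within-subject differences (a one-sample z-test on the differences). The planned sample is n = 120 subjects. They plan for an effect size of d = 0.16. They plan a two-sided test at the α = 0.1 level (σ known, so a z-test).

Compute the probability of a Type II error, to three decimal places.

β ≈ 0.457

Noncentrality parameter: δ = d·√n = 0.16 × √120 = 1.7527
Two-sided α = 0.1 → critical value z_{0.05} = 1.645.
Power = Φ(δ − 1.645) + Φ(−δ − 1.645) = Φ(0.108) + Φ(-3.398) = 0.5429 + 0.0003 = 0.5433.
Type II error: β = 1 − power = 1 − 0.5433 = 0.4567.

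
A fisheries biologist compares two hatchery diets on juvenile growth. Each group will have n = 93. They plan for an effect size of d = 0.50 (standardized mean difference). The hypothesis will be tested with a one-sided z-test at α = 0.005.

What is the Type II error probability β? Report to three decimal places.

Noncentrality parameter: δ = d·√(n/2) = 0.50 × √(93/2) = 3.4095
Critical value for a one-sided test at α = 0.005: z_α = 2.576.
Power = P(Z > 2.576 − δ) = Φ(0.834) = 0.7978.
Type II error: β = 1 − power = 1 − 0.7978 = 0.2022.

β ≈ 0.202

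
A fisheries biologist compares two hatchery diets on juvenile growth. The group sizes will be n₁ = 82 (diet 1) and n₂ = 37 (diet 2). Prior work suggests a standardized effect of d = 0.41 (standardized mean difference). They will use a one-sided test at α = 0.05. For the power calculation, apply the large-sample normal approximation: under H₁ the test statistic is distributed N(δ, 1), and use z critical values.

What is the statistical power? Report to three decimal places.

Noncentrality parameter: δ = d / √(1/n₁ + 1/n₂) = 0.41 / √(1/82 + 1/37) = 2.0702
One-sided α = 0.05 → critical value z_{0.05} = 1.645.
Power = P(Z > 1.645 − δ) = Φ(0.425) = 0.6647.

Power ≈ 0.665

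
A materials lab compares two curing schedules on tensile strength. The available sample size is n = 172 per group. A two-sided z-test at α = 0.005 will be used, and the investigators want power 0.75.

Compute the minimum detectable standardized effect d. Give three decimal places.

d ≈ 0.375

Required noncentrality: δ = z_{0.0025} + z_{0.25} = 2.807 + 0.674 = 3.482.
(Lower-tail contribution to power is negligible for δ > 0.)
δ = d·√(n/2) ⇒ d = δ/√(n/2) = 3.482/√(172/2) = 0.3754.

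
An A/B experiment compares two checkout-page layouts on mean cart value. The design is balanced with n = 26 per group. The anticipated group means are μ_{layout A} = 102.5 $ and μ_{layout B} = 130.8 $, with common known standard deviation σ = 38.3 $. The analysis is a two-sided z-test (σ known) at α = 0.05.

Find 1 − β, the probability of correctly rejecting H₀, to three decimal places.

Standardized effect: d = |μ_{layout A} − μ_{layout B}| / σ = |102.5 − 130.8| / 38.3 = 0.7389
Noncentrality parameter: δ = d·√(n/2) = 0.7389 × √(26/2) = 2.6642
Critical value for a two-sided test at α = 0.05: z_{α/2} = 1.960.
Power = Φ(δ − 1.960) + Φ(−δ − 1.960) = Φ(0.704) + Φ(-4.624) = 0.7593 + 0.0000 = 0.7593.

Power ≈ 0.759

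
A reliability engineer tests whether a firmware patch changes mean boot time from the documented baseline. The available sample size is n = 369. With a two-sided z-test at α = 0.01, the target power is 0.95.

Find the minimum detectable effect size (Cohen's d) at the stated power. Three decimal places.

Required noncentrality: δ = z_{0.005} + z_{0.05} = 2.576 + 1.645 = 4.221.
(Lower-tail contribution to power is negligible for δ > 0.)
δ = d·√n ⇒ d = δ/√n = 4.221/√369 = 0.2197.

d ≈ 0.220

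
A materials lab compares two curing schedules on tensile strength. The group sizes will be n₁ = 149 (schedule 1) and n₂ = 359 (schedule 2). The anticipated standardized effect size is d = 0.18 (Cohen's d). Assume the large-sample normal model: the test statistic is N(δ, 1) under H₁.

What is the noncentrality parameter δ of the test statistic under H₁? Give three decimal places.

δ ≈ 1.847

δ = d / √(1/n₁ + 1/n₂) = 0.18 / √(1/149 + 1/359) = 1.8471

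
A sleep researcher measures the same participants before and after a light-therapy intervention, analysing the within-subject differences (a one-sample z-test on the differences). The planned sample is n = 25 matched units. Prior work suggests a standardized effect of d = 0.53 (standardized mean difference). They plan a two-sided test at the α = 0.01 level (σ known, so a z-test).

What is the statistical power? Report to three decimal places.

Noncentrality parameter: δ = d·√n = 0.53 × √25 = 2.6500
Two-sided α = 0.01 → critical value z_{0.005} = 2.576.
Power = Φ(δ − 2.576) + Φ(−δ − 2.576) = Φ(0.074) + Φ(-5.226) = 0.5296 + 0.0000 = 0.5296.

Power ≈ 0.530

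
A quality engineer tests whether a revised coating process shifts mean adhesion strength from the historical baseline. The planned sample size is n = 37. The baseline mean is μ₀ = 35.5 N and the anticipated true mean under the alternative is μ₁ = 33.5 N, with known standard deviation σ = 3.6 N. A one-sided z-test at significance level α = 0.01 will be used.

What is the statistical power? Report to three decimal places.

Standardized effect: d = |μ₁ − μ₀| / σ = |33.5 − 35.5| / 3.6 = 0.5556
Noncentrality parameter: δ = d·√n = 0.5556 × √37 = 3.3793
One-sided α = 0.01 → critical value z_{0.01} = 2.326.
Power = Φ(δ − 2.326) = Φ(1.053) = 0.8538.

Power ≈ 0.854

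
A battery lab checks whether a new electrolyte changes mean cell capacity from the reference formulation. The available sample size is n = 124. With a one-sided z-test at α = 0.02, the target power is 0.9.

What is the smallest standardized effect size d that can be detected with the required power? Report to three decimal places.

d ≈ 0.300

Required noncentrality: δ = z_{0.02} + z_{0.10} = 2.054 + 1.282 = 3.335.
δ = d·√n ⇒ d = δ/√n = 3.335/√124 = 0.2995.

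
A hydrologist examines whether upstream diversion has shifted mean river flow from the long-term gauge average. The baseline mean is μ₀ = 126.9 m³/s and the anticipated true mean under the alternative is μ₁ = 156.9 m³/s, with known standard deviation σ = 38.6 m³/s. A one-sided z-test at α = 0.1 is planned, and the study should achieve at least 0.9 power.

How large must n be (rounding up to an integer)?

Standardized effect: d = |μ₁ − μ₀| / σ = |156.9 − 126.9| / 38.6 = 0.7772
For power 0.9 need Φ(δ − z_{0.1}) = 0.9, so δ = z_{0.1} + z_{0.10} = 1.282 + 1.282 = 2.563.
δ = d·√n ⇒ n = (δ/d)² = (2.563 / 0.7772)² = 10.88.
Rounding up, n = 11.

n = 11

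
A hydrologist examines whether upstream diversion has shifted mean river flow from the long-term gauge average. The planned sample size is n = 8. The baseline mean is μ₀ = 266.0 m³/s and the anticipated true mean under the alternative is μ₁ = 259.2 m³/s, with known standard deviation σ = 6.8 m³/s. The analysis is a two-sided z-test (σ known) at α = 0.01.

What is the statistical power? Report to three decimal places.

Power ≈ 0.600

Standardized effect: d = |μ₁ − μ₀| / σ = |259.2 − 266.0| / 6.8 = 1.0000
Noncentrality parameter: δ = d·√n = 1.0000 × √8 = 2.8284
Critical value for a two-sided test at α = 0.01: z_{α/2} = 2.576.
Power = Φ(δ − 2.576) + Φ(−δ − 2.576) = Φ(0.253) + Φ(-5.404) = 0.5997 + 0.0000 = 0.5997.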